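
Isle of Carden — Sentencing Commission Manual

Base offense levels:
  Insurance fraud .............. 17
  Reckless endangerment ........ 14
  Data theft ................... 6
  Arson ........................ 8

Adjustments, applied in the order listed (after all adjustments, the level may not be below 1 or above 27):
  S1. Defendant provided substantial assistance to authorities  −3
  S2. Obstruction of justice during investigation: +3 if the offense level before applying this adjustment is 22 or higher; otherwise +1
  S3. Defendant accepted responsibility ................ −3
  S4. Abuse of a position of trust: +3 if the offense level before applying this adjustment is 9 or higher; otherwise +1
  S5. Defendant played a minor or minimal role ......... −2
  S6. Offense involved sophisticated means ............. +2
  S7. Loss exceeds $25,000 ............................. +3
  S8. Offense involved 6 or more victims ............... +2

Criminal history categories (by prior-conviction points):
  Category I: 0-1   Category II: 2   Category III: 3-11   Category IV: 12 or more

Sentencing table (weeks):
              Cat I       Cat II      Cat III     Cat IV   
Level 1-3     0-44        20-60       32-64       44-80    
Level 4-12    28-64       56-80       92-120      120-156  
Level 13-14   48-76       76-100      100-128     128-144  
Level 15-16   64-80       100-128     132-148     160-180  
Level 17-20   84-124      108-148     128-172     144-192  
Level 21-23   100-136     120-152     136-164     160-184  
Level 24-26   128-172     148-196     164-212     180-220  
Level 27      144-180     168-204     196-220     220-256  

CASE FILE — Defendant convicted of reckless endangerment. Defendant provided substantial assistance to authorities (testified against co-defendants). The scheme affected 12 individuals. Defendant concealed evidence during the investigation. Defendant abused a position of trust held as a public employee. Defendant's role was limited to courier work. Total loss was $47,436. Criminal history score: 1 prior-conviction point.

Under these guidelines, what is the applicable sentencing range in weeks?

Base offense level for reckless endangerment: 14.
S1 applies: 14 − 3 = 11.
S2 applies (level before this adjustment is 11 < 22, so +1): 11 + 1 = 12.
S4 applies (level before this adjustment is 12 ≥ 9, so +3): 12 + 3 = 15.
S5 applies: 15 − 2 = 13.
S6 does not apply.
S7 applies: 13 + 3 = 16.
S8 applies: 16 + 2 = 18.
Final offense level: 18.
Criminal history: 1 prior point → Category I (0-1).
Level 18 falls in the 17-20 band.
Grid: Level 17-20 × Category I = 84-124 weeks.

84-124 weeks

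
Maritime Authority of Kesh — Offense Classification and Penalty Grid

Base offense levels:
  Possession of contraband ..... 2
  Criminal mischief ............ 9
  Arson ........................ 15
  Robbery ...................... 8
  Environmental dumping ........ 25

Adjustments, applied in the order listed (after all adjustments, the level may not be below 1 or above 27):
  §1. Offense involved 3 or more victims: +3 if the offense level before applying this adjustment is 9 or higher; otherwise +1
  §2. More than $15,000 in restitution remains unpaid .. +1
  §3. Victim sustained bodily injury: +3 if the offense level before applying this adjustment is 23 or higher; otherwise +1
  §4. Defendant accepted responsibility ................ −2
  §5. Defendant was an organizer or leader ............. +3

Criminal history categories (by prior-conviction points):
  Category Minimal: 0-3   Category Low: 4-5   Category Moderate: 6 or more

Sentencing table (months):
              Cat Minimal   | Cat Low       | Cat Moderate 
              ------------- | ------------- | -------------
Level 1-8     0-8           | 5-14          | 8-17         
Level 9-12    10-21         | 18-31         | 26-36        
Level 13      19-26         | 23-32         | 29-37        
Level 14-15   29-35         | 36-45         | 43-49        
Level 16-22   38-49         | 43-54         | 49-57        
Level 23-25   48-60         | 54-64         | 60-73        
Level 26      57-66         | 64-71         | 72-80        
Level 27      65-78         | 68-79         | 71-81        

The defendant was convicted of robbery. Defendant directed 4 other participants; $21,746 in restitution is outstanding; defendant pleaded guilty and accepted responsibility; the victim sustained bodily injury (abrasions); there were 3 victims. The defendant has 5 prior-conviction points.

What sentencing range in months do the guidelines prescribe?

18-31 months

Base offense level for robbery: 8.
§1 applies (level before this adjustment is 8 < 9, so +1): 8 + 1 = 9.
§2 applies: 9 + 1 = 10.
§3 applies (level before this adjustment is 10 < 23, so +1): 10 + 1 = 11.
§4 applies: 11 − 2 = 9.
§5 applies: 9 + 3 = 12.
Final offense level: 12.
Criminal history: 5 prior points → Category Low (4-5).
Level 12 falls in the 9-12 band.
Grid: Level 9-12 × Category Low = 18-31 months.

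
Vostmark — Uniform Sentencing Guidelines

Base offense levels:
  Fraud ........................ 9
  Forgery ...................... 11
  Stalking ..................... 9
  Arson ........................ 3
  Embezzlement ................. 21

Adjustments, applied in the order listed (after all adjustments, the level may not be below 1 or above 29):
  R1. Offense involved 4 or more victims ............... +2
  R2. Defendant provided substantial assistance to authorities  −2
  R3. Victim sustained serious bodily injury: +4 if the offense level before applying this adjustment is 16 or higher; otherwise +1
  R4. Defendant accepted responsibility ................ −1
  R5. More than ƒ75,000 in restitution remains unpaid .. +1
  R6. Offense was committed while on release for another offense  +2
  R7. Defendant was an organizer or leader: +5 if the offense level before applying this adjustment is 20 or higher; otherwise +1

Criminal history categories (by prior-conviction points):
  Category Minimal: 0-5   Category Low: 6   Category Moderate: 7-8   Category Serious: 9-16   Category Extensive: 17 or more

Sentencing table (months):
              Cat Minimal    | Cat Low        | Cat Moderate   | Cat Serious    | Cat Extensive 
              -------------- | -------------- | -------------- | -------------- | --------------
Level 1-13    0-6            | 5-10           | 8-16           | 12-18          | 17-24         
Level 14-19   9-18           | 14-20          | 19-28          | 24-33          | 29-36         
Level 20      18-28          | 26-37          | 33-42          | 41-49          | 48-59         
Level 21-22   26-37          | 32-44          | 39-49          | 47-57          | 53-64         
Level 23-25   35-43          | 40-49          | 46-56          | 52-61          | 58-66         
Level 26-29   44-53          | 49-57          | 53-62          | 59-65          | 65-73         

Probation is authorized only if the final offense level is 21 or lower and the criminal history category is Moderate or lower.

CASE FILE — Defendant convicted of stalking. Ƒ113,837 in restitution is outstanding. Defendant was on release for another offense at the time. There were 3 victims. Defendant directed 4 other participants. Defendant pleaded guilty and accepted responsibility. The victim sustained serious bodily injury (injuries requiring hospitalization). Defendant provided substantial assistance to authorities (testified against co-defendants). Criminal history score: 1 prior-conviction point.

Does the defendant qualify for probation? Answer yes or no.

Base offense level for stalking: 9.
R2 applies: 9 − 2 = 7.
R3 applies (level before this adjustment is 7 < 16, so +1): 7 + 1 = 8.
R4 applies: 8 − 1 = 7.
R5 applies: 7 + 1 = 8.
R6 applies: 8 + 2 = 10.
R7 applies (level before this adjustment is 10 < 20, so +1): 10 + 1 = 11.
Final offense level: 11.
Criminal history: 1 prior point → Category Minimal (0-5).
Level 11 falls in the 1-13 band.
Grid: Level 1-13 × Category Minimal = 0-6 months.
Probation check: level 11 ≤ 21 and category Minimal ≤ Moderate → eligible.

Yes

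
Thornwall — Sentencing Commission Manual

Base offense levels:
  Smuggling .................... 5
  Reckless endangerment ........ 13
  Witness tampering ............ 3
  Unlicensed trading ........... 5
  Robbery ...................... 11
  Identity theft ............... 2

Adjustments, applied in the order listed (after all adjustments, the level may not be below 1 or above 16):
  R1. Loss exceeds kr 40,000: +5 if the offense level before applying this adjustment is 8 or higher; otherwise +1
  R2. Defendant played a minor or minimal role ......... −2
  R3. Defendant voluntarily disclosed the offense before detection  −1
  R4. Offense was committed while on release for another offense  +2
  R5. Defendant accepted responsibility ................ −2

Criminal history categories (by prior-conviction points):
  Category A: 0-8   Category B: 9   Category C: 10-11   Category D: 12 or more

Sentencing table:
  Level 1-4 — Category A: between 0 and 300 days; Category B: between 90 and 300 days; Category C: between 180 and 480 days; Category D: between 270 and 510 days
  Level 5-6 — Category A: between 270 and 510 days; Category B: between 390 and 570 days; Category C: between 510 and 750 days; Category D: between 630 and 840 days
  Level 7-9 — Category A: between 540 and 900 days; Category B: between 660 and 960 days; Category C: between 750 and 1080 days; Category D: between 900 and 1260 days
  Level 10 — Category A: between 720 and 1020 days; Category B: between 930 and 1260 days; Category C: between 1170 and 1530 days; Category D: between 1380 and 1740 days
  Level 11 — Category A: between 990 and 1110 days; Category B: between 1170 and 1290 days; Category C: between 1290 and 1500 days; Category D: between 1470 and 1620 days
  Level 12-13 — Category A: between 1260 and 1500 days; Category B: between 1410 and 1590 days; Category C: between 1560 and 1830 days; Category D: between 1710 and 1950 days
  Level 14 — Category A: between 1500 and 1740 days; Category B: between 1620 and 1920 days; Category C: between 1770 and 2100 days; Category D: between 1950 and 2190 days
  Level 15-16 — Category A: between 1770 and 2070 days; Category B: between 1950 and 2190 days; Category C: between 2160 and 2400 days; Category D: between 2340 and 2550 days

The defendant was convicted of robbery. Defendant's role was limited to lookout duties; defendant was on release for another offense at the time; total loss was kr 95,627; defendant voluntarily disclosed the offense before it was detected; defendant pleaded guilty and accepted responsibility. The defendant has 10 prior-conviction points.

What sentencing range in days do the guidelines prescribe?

Base offense level for robbery: 11.
R1 applies (level before this adjustment is 11 ≥ 8, so +5): 11 + 5 = 16.
R2 applies: 16 − 2 = 14.
R3 applies: 14 − 1 = 13.
R4 applies: 13 + 2 = 15.
R5 applies: 15 − 2 = 13.
Final offense level: 13.
Criminal history: 10 prior points → Category C (10-11).
Level 13 falls in the 12-13 band.
Grid: Level 12-13 × Category C = 1560-1830 days.

1560-1830 days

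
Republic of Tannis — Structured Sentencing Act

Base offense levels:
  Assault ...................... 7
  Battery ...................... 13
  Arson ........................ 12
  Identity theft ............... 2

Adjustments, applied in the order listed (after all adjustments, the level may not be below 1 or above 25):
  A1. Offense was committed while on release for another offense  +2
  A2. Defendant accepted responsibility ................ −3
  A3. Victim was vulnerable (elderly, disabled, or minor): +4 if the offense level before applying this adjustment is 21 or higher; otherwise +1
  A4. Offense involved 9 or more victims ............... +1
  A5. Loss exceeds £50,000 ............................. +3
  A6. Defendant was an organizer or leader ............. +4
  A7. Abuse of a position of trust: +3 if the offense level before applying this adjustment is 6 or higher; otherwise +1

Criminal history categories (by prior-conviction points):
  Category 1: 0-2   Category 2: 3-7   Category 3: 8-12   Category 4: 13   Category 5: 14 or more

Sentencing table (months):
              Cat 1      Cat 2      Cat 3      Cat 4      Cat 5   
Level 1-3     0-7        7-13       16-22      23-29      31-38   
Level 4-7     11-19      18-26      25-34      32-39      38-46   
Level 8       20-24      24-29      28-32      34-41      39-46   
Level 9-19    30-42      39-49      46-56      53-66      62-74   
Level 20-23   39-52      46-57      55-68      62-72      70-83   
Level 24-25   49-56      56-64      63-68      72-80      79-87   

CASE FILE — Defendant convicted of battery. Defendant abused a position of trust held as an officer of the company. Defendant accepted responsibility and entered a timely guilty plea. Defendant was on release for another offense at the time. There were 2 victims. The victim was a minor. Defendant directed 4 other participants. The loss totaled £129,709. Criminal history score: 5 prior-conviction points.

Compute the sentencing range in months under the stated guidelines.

46-57 months

Base offense level for battery: 13.
A1 applies: 13 + 2 = 15.
A2 applies: 15 − 3 = 12.
A3 applies (level before this adjustment is 12 < 21, so +1): 12 + 1 = 13.
A5 applies: 13 + 3 = 16.
A6 applies: 16 + 4 = 20.
A7 applies (level before this adjustment is 20 ≥ 6, so +3): 20 + 3 = 23.
Final offense level: 23.
Criminal history: 5 prior points → Category 2 (3-7).
Level 23 falls in the 20-23 band.
Grid: Level 20-23 × Category 2 = 46-57 months.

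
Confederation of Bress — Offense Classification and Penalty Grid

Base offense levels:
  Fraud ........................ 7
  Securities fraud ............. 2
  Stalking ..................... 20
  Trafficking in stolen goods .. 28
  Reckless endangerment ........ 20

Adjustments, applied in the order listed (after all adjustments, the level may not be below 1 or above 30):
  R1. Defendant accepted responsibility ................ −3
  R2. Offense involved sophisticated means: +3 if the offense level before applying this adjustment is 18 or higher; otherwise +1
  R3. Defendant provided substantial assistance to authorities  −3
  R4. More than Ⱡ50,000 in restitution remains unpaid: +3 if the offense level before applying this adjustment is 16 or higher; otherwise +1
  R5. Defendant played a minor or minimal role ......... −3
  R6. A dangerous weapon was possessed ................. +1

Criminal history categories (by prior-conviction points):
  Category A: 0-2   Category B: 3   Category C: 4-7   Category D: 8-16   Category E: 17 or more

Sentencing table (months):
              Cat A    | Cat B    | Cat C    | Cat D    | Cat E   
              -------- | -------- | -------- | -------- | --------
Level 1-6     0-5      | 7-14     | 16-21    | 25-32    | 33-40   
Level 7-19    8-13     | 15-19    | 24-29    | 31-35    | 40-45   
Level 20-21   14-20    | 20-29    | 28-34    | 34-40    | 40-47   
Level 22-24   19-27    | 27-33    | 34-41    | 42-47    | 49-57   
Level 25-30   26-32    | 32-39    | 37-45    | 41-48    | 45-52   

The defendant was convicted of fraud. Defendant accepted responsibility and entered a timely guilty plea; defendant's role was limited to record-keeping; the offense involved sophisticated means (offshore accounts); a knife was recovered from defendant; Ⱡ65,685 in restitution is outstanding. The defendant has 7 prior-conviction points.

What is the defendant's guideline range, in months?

16-21 months

Base offense level for fraud: 7.
R1 applies: 7 − 3 = 4.
R2 applies (level before this adjustment is 4 < 18, so +1): 4 + 1 = 5.
R4 applies (level before this adjustment is 5 < 16, so +1): 5 + 1 = 6.
R5 applies: 6 − 3 = 3.
R6 applies: 3 + 1 = 4.
Final offense level: 4.
Criminal history: 7 prior points → Category C (4-7).
Level 4 falls in the 1-6 band.
Grid: Level 1-6 × Category C = 16-21 months.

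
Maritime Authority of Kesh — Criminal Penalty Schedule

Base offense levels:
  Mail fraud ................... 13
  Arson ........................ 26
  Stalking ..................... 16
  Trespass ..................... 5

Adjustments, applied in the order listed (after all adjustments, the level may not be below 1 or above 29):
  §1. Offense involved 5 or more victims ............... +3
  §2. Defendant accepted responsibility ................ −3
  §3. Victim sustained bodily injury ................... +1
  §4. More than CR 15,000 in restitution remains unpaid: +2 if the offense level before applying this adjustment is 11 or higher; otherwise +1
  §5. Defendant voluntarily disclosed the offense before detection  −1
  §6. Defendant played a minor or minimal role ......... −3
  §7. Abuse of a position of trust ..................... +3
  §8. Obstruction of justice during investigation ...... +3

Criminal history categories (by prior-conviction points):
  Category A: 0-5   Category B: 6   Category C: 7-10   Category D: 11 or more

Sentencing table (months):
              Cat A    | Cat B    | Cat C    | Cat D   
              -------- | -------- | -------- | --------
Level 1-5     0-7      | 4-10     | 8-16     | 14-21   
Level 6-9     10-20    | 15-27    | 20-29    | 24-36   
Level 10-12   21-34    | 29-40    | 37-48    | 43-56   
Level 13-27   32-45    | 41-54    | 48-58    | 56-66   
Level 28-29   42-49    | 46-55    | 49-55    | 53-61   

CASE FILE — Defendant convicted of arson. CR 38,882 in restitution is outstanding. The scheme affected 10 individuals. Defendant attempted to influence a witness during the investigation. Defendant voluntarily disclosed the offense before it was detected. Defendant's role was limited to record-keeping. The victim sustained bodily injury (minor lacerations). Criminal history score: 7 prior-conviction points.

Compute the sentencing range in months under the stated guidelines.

Base offense level for arson: 26.
§1 applies: 26 + 3 = 29.
§3 applies: 29 + 1 = 30.
§4 applies (level before this adjustment is 30 ≥ 11, so +2): 30 + 2 = 32.
§5 applies: 32 − 1 = 31.
§6 applies: 31 − 3 = 28.
§7 does not apply.
§8 applies: 28 + 3 = 31.
Level 31 exceeds the maximum of 29; capped at 29.
Final offense level: 29.
Criminal history: 7 prior points → Category C (7-10).
Level 29 falls in the 28-29 band.
Grid: Level 28-29 × Category C = 49-55 months.

49-55 months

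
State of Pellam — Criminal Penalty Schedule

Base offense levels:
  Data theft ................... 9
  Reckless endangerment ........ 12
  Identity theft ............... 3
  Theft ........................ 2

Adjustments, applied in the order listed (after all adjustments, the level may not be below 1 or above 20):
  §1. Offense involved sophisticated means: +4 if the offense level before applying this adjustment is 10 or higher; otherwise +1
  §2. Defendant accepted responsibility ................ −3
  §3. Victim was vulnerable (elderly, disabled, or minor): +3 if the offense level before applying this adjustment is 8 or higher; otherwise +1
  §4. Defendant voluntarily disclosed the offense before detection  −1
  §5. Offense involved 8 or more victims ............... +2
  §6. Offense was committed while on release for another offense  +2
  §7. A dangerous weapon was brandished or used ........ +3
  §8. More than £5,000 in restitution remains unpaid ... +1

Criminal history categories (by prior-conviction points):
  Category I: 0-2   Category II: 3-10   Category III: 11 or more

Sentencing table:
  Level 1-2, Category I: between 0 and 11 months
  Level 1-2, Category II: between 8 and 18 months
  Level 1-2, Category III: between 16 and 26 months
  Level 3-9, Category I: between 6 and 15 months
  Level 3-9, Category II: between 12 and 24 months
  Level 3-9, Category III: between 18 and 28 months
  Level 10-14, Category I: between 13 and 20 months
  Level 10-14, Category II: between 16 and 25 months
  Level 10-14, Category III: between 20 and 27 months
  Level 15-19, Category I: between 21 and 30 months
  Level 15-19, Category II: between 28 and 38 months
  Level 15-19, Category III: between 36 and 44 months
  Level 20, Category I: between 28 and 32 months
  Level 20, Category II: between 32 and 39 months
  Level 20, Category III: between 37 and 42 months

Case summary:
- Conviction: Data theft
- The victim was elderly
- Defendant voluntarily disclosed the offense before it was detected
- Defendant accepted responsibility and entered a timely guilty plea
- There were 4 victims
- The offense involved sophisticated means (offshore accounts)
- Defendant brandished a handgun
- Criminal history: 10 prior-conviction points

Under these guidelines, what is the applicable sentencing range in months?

16-25 months

Base offense level for data theft: 9.
§1 applies (level before this adjustment is 9 < 10, so +1): 9 + 1 = 10.
§2 applies: 10 − 3 = 7.
§3 applies (level before this adjustment is 7 < 8, so +1): 7 + 1 = 8.
§4 applies: 8 − 1 = 7.
§6 does not apply.
§7 applies: 7 + 3 = 10.
§8 does not apply.
Final offense level: 10.
Criminal history: 10 prior points → Category II (3-10).
Level 10 falls in the 10-14 band.
Grid: Level 10-14 × Category II = 16-25 months.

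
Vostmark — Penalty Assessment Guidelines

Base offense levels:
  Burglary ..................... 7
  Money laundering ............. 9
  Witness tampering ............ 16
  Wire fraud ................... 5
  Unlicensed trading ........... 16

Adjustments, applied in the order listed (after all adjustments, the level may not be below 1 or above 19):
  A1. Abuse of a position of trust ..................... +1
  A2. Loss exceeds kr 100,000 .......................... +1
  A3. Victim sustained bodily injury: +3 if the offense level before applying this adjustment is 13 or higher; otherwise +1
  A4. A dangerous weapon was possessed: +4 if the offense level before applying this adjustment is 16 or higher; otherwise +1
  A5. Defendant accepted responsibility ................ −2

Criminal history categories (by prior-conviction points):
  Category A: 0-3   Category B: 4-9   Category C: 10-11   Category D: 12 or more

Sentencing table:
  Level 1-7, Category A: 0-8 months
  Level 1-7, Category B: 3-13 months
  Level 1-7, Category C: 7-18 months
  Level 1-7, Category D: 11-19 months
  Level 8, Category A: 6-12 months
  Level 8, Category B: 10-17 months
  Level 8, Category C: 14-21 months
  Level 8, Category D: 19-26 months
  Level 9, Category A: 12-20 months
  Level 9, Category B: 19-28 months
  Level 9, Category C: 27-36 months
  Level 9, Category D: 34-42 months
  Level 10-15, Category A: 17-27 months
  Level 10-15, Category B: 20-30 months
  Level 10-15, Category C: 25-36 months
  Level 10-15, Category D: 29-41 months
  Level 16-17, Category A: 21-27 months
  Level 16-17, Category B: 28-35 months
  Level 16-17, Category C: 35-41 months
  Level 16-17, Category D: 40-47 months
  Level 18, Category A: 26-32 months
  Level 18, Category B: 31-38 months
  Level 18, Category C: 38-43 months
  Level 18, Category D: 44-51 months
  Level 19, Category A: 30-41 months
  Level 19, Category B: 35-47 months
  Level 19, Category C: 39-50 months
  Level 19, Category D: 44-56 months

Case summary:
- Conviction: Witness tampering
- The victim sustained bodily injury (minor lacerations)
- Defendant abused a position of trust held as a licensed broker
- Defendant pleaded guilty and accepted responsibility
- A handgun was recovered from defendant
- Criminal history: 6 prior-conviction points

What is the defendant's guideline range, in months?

35-47 months

Base offense level for witness tampering: 16.
A1 applies: 16 + 1 = 17.
A3 applies (level before this adjustment is 17 ≥ 13, so +3): 17 + 3 = 20.
A4 applies (level before this adjustment is 20 ≥ 16, so +4): 20 + 4 = 24.
A5 applies: 24 − 2 = 22.
Level 22 exceeds the maximum of 19; capped at 19.
Final offense level: 19.
Criminal history: 6 prior points → Category B (4-9).
Level 19 falls in the 19 band.
Grid: Level 19 × Category B = 35-47 months.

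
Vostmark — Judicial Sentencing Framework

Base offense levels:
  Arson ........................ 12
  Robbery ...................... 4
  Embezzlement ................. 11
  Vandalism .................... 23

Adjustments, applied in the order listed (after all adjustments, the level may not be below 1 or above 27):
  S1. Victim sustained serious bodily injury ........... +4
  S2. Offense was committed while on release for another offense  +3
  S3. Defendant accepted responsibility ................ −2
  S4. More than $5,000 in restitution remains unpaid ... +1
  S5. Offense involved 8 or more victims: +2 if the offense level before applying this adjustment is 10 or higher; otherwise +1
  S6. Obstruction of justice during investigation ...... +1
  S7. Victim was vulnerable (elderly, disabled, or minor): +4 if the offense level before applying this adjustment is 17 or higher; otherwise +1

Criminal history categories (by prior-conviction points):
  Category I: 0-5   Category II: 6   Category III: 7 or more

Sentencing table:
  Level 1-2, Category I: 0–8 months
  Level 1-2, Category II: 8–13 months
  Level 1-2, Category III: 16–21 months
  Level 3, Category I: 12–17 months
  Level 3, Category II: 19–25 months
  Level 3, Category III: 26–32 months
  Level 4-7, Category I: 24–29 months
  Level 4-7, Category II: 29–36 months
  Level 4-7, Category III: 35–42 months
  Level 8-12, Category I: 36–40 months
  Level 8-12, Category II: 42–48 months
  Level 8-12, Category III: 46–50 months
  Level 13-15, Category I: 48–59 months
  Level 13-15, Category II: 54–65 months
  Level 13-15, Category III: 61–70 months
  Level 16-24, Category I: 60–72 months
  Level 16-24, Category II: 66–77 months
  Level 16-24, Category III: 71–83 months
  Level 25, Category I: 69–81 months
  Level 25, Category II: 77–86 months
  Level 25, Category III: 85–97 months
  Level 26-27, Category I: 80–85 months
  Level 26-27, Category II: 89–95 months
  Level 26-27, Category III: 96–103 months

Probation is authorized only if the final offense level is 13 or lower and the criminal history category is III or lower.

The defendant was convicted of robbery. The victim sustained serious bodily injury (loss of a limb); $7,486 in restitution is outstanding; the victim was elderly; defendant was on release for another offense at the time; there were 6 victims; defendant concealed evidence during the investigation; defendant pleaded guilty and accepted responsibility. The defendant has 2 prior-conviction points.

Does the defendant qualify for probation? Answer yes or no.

Base offense level for robbery: 4.
S1 applies: 4 + 4 = 8.
S2 applies: 8 + 3 = 11.
S3 applies: 11 − 2 = 9.
S4 applies: 9 + 1 = 10.
S5 does not apply.
S6 applies: 10 + 1 = 11.
S7 applies (level before this adjustment is 11 < 17, so +1): 11 + 1 = 12.
Final offense level: 12.
Criminal history: 2 prior points → Category I (0-5).
Level 12 falls in the 8-12 band.
Grid: Level 8-12 × Category I = 36-40 months.
Probation check: level 12 ≤ 13 and category I ≤ III → eligible.

Yes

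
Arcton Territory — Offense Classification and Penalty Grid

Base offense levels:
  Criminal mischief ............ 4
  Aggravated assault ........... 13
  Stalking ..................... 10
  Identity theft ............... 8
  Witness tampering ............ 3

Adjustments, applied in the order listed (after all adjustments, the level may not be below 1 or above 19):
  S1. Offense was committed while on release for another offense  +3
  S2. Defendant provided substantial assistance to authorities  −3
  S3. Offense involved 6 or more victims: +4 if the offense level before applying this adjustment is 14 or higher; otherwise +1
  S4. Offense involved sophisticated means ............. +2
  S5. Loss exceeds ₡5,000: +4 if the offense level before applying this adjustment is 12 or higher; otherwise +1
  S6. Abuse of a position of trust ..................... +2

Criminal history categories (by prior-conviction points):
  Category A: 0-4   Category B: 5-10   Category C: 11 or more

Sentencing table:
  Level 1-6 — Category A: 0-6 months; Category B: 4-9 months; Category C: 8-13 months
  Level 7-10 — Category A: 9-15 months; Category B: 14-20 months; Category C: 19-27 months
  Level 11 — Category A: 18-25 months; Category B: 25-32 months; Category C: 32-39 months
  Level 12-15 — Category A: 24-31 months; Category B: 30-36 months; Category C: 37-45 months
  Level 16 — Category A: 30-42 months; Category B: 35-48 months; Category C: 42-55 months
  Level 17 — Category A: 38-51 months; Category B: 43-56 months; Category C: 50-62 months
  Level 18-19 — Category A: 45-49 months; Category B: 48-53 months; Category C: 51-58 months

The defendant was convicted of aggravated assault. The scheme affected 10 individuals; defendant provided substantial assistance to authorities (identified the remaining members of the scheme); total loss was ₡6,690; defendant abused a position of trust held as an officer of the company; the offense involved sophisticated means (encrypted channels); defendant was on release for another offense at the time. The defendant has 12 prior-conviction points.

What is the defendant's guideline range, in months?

51-58 months

Base offense level for aggravated assault: 13.
S1 applies: 13 + 3 = 16.
S2 applies: 16 − 3 = 13.
S3 applies (level before this adjustment is 13 < 14, so +1): 13 + 1 = 14.
S4 applies: 14 + 2 = 16.
S5 applies (level before this adjustment is 16 ≥ 12, so +4): 16 + 4 = 20.
S6 applies: 20 + 2 = 22.
Level 22 exceeds the maximum of 19; capped at 19.
Final offense level: 19.
Criminal history: 12 prior points → Category C (11+).
Level 19 falls in the 18-19 band.
Grid: Level 18-19 × Category C = 51-58 months.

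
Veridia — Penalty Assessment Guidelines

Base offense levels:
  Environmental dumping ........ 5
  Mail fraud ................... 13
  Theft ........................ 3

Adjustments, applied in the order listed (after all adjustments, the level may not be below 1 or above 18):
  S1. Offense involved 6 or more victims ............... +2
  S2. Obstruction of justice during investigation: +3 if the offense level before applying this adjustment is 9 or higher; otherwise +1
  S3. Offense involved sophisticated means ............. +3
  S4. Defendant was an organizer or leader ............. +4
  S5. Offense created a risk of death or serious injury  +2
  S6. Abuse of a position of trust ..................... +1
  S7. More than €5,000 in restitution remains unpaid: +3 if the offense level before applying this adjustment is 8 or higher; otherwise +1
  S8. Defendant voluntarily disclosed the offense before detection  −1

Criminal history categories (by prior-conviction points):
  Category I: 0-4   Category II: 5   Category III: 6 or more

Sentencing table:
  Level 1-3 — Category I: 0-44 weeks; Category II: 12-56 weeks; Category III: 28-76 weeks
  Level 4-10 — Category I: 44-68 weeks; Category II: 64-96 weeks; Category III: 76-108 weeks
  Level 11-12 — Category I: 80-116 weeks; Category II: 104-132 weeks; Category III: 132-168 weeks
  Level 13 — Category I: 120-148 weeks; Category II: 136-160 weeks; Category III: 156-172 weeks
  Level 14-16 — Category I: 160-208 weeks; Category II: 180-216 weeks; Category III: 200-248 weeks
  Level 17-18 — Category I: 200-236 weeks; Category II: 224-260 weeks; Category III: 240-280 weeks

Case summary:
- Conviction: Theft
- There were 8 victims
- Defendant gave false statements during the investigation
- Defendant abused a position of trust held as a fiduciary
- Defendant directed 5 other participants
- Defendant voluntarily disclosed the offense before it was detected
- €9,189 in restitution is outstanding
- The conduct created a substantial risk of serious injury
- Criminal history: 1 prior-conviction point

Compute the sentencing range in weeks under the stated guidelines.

Base offense level for theft: 3.
S1 applies: 3 + 2 = 5.
S2 applies (level before this adjustment is 5 < 9, so +1): 5 + 1 = 6.
S3 does not apply.
S4 applies: 6 + 4 = 10.
S5 applies: 10 + 2 = 12.
S6 applies: 12 + 1 = 13.
S7 applies (level before this adjustment is 13 ≥ 8, so +3): 13 + 3 = 16.
S8 applies: 16 − 1 = 15.
Final offense level: 15.
Criminal history: 1 prior point → Category I (0-4).
Level 15 falls in the 14-16 band.
Grid: Level 14-16 × Category I = 160-208 weeks.

160-208 weeks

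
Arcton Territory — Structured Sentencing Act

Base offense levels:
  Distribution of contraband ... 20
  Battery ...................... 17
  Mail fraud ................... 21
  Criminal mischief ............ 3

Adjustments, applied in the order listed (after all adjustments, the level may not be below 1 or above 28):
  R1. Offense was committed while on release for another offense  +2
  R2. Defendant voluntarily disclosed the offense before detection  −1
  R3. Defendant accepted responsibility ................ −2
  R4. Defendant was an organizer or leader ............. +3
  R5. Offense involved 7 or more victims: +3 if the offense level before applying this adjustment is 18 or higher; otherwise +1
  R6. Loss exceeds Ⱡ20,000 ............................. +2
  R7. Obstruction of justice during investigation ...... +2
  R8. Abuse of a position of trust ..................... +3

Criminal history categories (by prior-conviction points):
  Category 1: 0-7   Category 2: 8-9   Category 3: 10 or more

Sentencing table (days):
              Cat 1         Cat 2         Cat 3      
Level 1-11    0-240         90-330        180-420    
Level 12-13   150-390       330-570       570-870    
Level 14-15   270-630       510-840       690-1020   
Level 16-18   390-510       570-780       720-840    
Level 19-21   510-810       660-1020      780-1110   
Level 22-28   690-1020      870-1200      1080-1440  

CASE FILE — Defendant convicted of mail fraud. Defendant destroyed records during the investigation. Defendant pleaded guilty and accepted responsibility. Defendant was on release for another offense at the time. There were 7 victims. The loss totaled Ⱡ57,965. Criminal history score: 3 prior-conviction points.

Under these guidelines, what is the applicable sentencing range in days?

690-1020 days

Base offense level for mail fraud: 21.
R1 applies: 21 + 2 = 23.
R3 applies: 23 − 2 = 21.
R4 does not apply.
R5 applies (level before this adjustment is 21 ≥ 18, so +3): 21 + 3 = 24.
R6 applies: 24 + 2 = 26.
R7 applies: 26 + 2 = 28.
Final offense level: 28.
Criminal history: 3 prior points → Category 1 (0-7).
Level 28 falls in the 22-28 band.
Grid: Level 22-28 × Category 1 = 690-1020 days.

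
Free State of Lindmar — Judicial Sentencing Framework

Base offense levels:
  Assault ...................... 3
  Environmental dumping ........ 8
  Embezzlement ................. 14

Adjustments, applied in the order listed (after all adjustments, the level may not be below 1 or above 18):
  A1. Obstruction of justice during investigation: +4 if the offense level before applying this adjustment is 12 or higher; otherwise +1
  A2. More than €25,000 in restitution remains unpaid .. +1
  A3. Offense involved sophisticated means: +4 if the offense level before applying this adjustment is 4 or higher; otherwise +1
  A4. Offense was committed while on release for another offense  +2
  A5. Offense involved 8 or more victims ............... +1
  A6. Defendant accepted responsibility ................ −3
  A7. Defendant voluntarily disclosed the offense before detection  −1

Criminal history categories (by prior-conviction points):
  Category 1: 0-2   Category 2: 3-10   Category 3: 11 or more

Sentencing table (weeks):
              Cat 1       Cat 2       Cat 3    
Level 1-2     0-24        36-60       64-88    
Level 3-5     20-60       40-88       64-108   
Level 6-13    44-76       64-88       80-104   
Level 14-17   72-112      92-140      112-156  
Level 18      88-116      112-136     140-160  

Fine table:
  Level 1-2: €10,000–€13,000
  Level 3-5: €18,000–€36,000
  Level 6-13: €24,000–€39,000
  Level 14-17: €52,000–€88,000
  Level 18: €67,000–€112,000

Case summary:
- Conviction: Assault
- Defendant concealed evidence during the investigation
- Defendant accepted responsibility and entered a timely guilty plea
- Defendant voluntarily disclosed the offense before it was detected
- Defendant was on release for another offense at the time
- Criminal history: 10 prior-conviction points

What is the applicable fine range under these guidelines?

Base offense level for assault: 3.
A1 applies (level before this adjustment is 3 < 12, so +1): 3 + 1 = 4.
A3 does not apply.
A4 applies: 4 + 2 = 6.
A6 applies: 6 − 3 = 3.
A7 applies: 3 − 1 = 2.
Final offense level: 2.
Level 2 falls in the 1-2 band.
Fine table: Level 1-2 → €10,000–€13,000.

€10,000–€13,000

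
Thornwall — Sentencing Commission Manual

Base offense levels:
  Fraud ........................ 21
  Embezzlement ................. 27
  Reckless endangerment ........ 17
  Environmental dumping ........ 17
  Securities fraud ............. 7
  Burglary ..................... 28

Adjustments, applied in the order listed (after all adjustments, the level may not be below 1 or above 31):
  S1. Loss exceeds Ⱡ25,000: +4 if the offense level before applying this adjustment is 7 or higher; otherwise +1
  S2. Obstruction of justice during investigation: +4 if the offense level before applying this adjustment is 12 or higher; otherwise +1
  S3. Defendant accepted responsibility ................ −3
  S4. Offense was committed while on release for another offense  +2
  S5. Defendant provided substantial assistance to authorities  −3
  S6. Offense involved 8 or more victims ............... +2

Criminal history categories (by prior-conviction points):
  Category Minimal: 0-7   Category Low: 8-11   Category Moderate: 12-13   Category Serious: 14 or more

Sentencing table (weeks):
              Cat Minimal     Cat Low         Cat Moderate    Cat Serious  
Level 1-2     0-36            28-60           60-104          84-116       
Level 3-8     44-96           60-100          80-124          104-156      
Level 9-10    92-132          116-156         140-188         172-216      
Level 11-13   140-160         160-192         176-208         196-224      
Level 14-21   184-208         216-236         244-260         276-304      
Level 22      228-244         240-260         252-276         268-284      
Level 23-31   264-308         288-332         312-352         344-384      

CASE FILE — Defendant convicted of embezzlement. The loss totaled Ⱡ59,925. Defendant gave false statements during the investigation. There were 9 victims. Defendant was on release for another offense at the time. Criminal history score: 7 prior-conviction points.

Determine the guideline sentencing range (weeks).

Base offense level for embezzlement: 27.
S1 applies (level before this adjustment is 27 ≥ 7, so +4): 27 + 4 = 31.
S2 applies (level before this adjustment is 31 ≥ 12, so +4): 31 + 4 = 35.
S4 applies: 35 + 2 = 37.
S6 applies: 37 + 2 = 39.
Level 39 exceeds the maximum of 31; capped at 31.
Final offense level: 31.
Criminal history: 7 prior points → Category Minimal (0-7).
Level 31 falls in the 23-31 band.
Grid: Level 23-31 × Category Minimal = 264-308 weeks.

264-308 weeks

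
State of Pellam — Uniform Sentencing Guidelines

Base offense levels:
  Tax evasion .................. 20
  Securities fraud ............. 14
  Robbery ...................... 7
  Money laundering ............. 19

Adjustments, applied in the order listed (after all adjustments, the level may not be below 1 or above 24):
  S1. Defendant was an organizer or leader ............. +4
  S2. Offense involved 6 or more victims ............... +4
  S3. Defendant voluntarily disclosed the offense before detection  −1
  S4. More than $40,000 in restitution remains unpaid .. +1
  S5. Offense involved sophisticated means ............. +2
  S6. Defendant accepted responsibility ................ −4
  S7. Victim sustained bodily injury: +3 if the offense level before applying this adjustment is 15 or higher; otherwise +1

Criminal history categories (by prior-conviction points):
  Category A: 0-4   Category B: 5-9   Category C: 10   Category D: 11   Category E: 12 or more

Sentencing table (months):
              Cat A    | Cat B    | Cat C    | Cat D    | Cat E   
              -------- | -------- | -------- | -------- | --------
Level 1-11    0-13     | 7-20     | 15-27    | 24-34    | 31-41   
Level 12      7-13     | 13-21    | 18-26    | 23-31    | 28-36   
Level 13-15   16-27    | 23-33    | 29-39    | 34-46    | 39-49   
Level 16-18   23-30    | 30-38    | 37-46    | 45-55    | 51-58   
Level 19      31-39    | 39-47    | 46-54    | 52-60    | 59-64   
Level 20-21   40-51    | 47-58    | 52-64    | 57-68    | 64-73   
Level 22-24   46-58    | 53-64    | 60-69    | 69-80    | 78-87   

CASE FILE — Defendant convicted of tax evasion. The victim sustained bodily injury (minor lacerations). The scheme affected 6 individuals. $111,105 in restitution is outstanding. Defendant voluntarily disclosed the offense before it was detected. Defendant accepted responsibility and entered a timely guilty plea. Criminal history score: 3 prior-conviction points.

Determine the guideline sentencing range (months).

46-58 months

Base offense level for tax evasion: 20.
S2 applies: 20 + 4 = 24.
S3 applies: 24 − 1 = 23.
S4 applies: 23 + 1 = 24.
S5 does not apply.
S6 applies: 24 − 4 = 20.
S7 applies (level before this adjustment is 20 ≥ 15, so +3): 20 + 3 = 23.
Final offense level: 23.
Criminal history: 3 prior points → Category A (0-4).
Level 23 falls in the 22-24 band.
Grid: Level 22-24 × Category A = 46-58 months.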